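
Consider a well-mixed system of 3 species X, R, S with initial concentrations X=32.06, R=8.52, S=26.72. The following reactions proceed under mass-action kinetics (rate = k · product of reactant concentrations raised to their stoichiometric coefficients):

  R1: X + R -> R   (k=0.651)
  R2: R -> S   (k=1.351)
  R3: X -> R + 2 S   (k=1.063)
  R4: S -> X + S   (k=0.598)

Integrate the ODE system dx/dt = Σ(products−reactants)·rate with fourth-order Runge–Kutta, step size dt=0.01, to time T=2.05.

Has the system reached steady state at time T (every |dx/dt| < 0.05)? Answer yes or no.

Steady state at T: no

RK4 with dt=0.01: 205 steps to T=2.05. Trajectory (selected grid times):
t=0.00: X=32.06 R=8.52 S=26.72
t=0.23: X=8.24 R=9.71 S=38.05
t=0.46: X=4.58 R=8.31 S=43.69
t=0.68: X=4.63 R=7.09 S=48.07
t=0.91: X=5.39 R=6.24 S=52.57
t=1.14: X=6.28 R=5.81 S=57.29
t=1.37: X=7.12 R=5.67 S=62.35
t=1.59: X=7.82 R=5.73 S=67.53
t=1.82: X=8.43 R=5.91 S=73.32
t=2.05: X=8.95 R=6.16 S=79.44
Rates at T: R1=35.9039, R2=8.3265, R3=9.5123, R4=47.5079
dx/dt at T (Σ net stoichiometry × rate): X=+2.0916, R=+1.1858, S=+27.3512
Largest |dx/dt| is |+27.3512| (S) ≥ 0.05 → not steady.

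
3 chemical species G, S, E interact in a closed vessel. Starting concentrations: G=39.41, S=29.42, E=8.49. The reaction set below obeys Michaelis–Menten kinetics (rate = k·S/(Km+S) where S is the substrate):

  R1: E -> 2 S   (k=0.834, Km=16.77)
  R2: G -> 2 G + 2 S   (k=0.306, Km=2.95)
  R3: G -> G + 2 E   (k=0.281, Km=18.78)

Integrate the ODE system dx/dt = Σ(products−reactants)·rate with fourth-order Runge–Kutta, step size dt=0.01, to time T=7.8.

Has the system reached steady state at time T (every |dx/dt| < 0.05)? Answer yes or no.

RK4 with dt=0.01: 780 steps to T=7.8. Trajectory (selected grid times):
t=0.00: G=39.41 S=29.42 E=8.49
t=0.87: G=39.66 S=30.40 E=8.58
t=1.73: G=39.90 S=31.38 E=8.66
t=2.60: G=40.15 S=32.37 E=8.75
t=3.47: G=40.40 S=33.37 E=8.83
t=4.33: G=40.64 S=34.36 E=8.91
t=5.20: G=40.89 S=35.36 E=8.99
t=6.07: G=41.14 S=36.36 E=9.08
t=6.93: G=41.39 S=37.36 E=9.16
t=7.80: G=41.63 S=38.37 E=9.24
Rates at T: R1=0.2962, R2=0.2858, R3=0.1937
dx/dt at T (Σ net stoichiometry × rate): G=+0.2858, S=+1.1639, E=+0.0911
Largest |dx/dt| is |+1.1639| (S) ≥ 0.05 → not steady.

Steady state at T: no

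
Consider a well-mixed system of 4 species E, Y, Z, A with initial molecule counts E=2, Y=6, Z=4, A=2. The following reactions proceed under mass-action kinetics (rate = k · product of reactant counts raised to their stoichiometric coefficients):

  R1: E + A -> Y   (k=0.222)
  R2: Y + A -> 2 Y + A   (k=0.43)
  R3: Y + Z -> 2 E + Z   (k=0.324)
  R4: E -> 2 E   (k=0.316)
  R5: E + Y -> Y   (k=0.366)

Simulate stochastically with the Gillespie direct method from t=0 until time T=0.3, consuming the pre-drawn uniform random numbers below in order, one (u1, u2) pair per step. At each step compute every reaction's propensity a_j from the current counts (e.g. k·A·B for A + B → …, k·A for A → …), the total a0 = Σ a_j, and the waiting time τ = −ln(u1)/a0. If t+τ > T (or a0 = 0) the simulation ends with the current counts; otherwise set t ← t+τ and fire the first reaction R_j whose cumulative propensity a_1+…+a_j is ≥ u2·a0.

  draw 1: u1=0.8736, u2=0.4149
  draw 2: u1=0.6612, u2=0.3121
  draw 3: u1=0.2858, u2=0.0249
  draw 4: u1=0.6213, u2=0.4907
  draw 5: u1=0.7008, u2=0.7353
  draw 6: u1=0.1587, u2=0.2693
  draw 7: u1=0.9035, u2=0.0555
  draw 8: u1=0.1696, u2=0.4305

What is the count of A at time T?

t=0.000: E=2 Y=6 Z=4 A=2
Draw 1: a1=0.888, a2=5.160, a3=7.776, a4=0.632, a5=4.392, a0=18.848; τ=−ln(0.8736)/18.848=0.007 → t=0.007; u2·a0=0.4149·18.848=7.820; a1+a2=6.048 < 7.820 ≤ a1+…+a3=13.824 → R3 fires; E=4 Y=5 Z=4 A=2
Draw 2: a1=1.776, a2=4.300, a3=6.480, a4=1.264, a5=7.320, a0=21.140; τ=−ln(0.6612)/21.140=0.020 → t=0.027; u2·a0=0.3121·21.140=6.598; a1+a2=6.076 < 6.598 ≤ a1+…+a3=12.556 → R3 fires; E=6 Y=4 Z=4 A=2
Draw 3: a1=2.664, a2=3.440, a3=5.184, a4=1.896, a5=8.784, a0=21.968; τ=−ln(0.2858)/21.968=0.057 → t=0.084; u2·a0=0.0249·21.968=0.547 ≤ a1=2.664 → R1 fires; E=5 Y=5 Z=4 A=1
Draw 4: a1=1.110, a2=2.150, a3=6.480, a4=1.580, a5=9.150, a0=20.470; τ=−ln(0.6213)/20.470=0.023 → t=0.107; u2·a0=0.4907·20.470=10.045; a1+…+a3=9.740 < 10.045 ≤ a1+…+a4=11.320 → R4 fires; E=6 Y=5 Z=4 A=1
Draw 5: a1=1.332, a2=2.150, a3=6.480, a4=1.896, a5=10.980, a0=22.838; τ=−ln(0.7008)/22.838=0.016 → t=0.123; u2·a0=0.7353·22.838=16.793; a1+…+a4=11.858 < 16.793 ≤ a1+…+a5=22.838 → R5 fires; E=5 Y=5 Z=4 A=1
Draw 6: a1=1.110, a2=2.150, a3=6.480, a4=1.580, a5=9.150, a0=20.470; τ=−ln(0.1587)/20.470=0.090 → t=0.212; u2·a0=0.2693·20.470=5.513; a1+a2=3.260 < 5.513 ≤ a1+…+a3=9.740 → R3 fires; E=7 Y=4 Z=4 A=1
Draw 7: a1=1.554, a2=1.720, a3=5.184, a4=2.212, a5=10.248, a0=20.918; τ=−ln(0.9035)/20.918=0.005 → t=0.217; u2·a0=0.0555·20.918=1.161 ≤ a1=1.554 → R1 fires; E=6 Y=5 Z=4 A=0
Draw 8: a1=0.000, a2=0.000, a3=6.480, a4=1.896, a5=10.980, a0=19.356; τ=−ln(0.1696)/19.356=0.092 → t=0.309 > T=0.3: stop.
Read off A at T=0.3: 0

A at T = 0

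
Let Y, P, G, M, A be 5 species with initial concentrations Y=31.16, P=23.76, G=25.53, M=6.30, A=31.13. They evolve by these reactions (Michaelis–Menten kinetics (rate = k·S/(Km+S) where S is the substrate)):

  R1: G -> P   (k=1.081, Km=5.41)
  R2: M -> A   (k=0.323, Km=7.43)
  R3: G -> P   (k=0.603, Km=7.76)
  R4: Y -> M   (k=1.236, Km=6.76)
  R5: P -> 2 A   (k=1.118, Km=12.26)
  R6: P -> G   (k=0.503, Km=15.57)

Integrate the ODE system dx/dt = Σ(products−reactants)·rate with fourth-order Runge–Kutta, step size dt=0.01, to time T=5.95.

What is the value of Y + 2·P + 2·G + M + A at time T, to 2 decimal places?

Check how each reaction changes W = Y + 2·P + 2·G + M + A (weight of products minus weight of reactants):
R1: G -> P: (2·1) − (2·1) = 2 − 2 = 0
R2: M -> A: (1·1) − (1·1) = 1 − 1 = 0
R3: G -> P: (2·1) − (2·1) = 2 − 2 = 0
R4: Y -> M: (1·1) − (1·1) = 1 − 1 = 0
R5: P -> 2 A: (1·2) − (2·1) = 2 − 2 = 0
R6: P -> G: (2·1) − (2·1) = 2 − 2 = 0
Every reaction leaves W unchanged, so W is conserved and no simulation is needed: W(T) = W(0) = 31.16 + 2·23.76 + 2·25.53 + 6.30 + 31.13 = 167.17

Value at T = 167.17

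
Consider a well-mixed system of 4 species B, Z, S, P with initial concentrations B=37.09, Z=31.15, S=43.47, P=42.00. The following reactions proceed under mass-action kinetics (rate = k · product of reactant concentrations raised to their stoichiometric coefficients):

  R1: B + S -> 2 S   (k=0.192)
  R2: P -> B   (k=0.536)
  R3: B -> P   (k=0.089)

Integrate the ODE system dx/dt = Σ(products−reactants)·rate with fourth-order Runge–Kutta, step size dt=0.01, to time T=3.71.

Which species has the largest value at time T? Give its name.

Dominant species at T: S

RK4 with dt=0.01: 371 steps to T=3.71. Trajectory (selected grid times):
t=0.00: B=37.09 Z=31.15 S=43.47 P=42.00
t=0.41: B=1.23 Z=31.15 S=87.34 P=33.99
t=0.82: B=0.84 Z=31.15 S=94.41 P=27.31
t=1.24: B=0.63 Z=31.15 S=100.10 P=21.83
t=1.65: B=0.48 Z=31.15 S=104.54 P=17.54
t=2.06: B=0.37 Z=31.15 S=108.09 P=14.10
t=2.47: B=0.29 Z=31.15 S=110.94 P=11.33
t=2.89: B=0.23 Z=31.15 S=113.28 P=9.05
t=3.30: B=0.18 Z=31.15 S=115.11 P=7.27
t=3.71: B=0.14 Z=31.15 S=116.57 P=5.84
At T=3.71: B=0.14 Z=31.15 S=116.57 P=5.84; the largest is S.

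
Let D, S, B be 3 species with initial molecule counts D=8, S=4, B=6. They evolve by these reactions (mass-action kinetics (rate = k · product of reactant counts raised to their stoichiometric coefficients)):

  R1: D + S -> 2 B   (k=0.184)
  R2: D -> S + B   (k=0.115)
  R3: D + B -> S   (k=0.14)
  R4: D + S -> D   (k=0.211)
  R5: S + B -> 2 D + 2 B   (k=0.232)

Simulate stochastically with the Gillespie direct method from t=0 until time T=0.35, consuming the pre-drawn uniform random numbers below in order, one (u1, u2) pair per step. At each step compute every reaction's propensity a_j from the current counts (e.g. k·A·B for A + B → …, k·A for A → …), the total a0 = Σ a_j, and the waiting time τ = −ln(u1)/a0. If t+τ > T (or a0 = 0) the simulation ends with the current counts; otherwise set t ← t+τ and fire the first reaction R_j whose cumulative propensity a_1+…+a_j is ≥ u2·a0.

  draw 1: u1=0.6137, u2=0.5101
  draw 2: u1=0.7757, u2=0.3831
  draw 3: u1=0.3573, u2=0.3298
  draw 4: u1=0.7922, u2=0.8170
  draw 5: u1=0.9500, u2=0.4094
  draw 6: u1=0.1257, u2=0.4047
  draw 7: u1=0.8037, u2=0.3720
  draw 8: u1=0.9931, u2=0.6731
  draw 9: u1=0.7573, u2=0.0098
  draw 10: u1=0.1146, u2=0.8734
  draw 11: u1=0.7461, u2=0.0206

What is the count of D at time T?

D at T = 5

t=0.000: D=8 S=4 B=6
Draw 1: a1=5.888, a2=0.920, a3=6.720, a4=6.752, a5=5.568, a0=25.848; τ=−ln(0.6137)/25.848=0.019 → t=0.019; u2·a0=0.5101·25.848=13.185; a1+a2=6.808 < 13.185 ≤ a1+…+a3=13.528 → R3 fires; D=7 S=5 B=5
Draw 2: a1=6.440, a2=0.805, a3=4.900, a4=7.385, a5=5.800, a0=25.330; τ=−ln(0.7757)/25.330=0.010 → t=0.029; u2·a0=0.3831·25.330=9.704; a1+a2=7.245 < 9.704 ≤ a1+…+a3=12.145 → R3 fires; D=6 S=6 B=4
Draw 3: a1=6.624, a2=0.690, a3=3.360, a4=7.596, a5=5.568, a0=23.838; τ=−ln(0.3573)/23.838=0.043 → t=0.072; u2·a0=0.3298·23.838=7.862; a1+a2=7.314 < 7.862 ≤ a1+…+a3=10.674 → R3 fires; D=5 S=7 B=3
Draw 4: a1=6.440, a2=0.575, a3=2.100, a4=7.385, a5=4.872, a0=21.372; τ=−ln(0.7922)/21.372=0.011 → t=0.083; u2·a0=0.8170·21.372=17.461; a1+…+a4=16.500 < 17.461 ≤ a1+…+a5=21.372 → R5 fires; D=7 S=6 B=4
Draw 5: a1=7.728, a2=0.805, a3=3.920, a4=8.862, a5=5.568, a0=26.883; τ=−ln(0.9500)/26.883=0.002 → t=0.085; u2·a0=0.4094·26.883=11.006; a1+a2=8.533 < 11.006 ≤ a1+…+a3=12.453 → R3 fires; D=6 S=7 B=3
Draw 6: a1=7.728, a2=0.690, a3=2.520, a4=8.862, a5=4.872, a0=24.672; τ=−ln(0.1257)/24.672=0.084 → t=0.169; u2·a0=0.4047·24.672=9.985; a1+a2=8.418 < 9.985 ≤ a1+…+a3=10.938 → R3 fires; D=5 S=8 B=2
Draw 7: a1=7.360, a2=0.575, a3=1.400, a4=8.440, a5=3.712, a0=21.487; τ=−ln(0.8037)/21.487=0.010 → t=0.179; u2·a0=0.3720·21.487=7.993; a1+a2=7.935 < 7.993 ≤ a1+…+a3=9.335 → R3 fires; D=4 S=9 B=1
Draw 8: a1=6.624, a2=0.460, a3=0.560, a4=7.596, a5=2.088, a0=17.328; τ=−ln(0.9931)/17.328=0.000 → t=0.180; u2·a0=0.6731·17.328=11.663; a1+…+a3=7.644 < 11.663 ≤ a1+…+a4=15.240 → R4 fires; D=4 S=8 B=1
Draw 9: a1=5.888, a2=0.460, a3=0.560, a4=6.752, a5=1.856, a0=15.516; τ=−ln(0.7573)/15.516=0.018 → t=0.197; u2·a0=0.0098·15.516=0.152 ≤ a1=5.888 → R1 fires; D=3 S=7 B=3
Draw 10: a1=3.864, a2=0.345, a3=1.260, a4=4.431, a5=4.872, a0=14.772; τ=−ln(0.1146)/14.772=0.147 → t=0.344; u2·a0=0.8734·14.772=12.902; a1+…+a4=9.900 < 12.902 ≤ a1+…+a5=14.772 → R5 fires; D=5 S=6 B=4
Draw 11: a1=5.520, a2=0.575, a3=2.800, a4=6.330, a5=5.568, a0=20.793; τ=−ln(0.7461)/20.793=0.014 → t=0.358 > T=0.35: stop.
Read off D at T=0.35: 5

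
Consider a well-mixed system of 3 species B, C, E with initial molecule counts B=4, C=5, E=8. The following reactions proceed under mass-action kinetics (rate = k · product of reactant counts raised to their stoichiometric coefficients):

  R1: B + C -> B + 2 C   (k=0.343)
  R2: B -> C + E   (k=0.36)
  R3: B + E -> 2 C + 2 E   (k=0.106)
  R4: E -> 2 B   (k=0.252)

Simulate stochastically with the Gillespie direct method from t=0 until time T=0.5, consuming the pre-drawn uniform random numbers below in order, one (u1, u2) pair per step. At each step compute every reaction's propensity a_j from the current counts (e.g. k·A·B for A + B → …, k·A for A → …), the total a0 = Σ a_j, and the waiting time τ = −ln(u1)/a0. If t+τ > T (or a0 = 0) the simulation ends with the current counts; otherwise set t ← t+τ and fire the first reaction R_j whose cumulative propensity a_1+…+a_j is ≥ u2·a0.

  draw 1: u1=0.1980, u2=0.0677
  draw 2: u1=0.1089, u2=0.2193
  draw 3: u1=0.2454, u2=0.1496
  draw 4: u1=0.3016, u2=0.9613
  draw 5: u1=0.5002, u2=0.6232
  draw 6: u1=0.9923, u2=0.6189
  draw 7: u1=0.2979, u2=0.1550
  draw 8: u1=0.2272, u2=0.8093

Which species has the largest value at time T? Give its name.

Dominant species at T: C

t=0.000: B=4 C=5 E=8
Draw 1: a1=6.860, a2=1.440, a3=3.392, a4=2.016, a0=13.708; τ=−ln(0.1980)/13.708=0.118 → t=0.118; u2·a0=0.0677·13.708=0.928 ≤ a1=6.860 → R1 fires; B=4 C=6 E=8
Draw 2: a1=8.232, a2=1.440, a3=3.392, a4=2.016, a0=15.080; τ=−ln(0.1089)/15.080=0.147 → t=0.265; u2·a0=0.2193·15.080=3.307 ≤ a1=8.232 → R1 fires; B=4 C=7 E=8
Draw 3: a1=9.604, a2=1.440, a3=3.392, a4=2.016, a0=16.452; τ=−ln(0.2454)/16.452=0.085 → t=0.351; u2·a0=0.1496·16.452=2.461 ≤ a1=9.604 → R1 fires; B=4 C=8 E=8
Draw 4: a1=10.976, a2=1.440, a3=3.392, a4=2.016, a0=17.824; τ=−ln(0.3016)/17.824=0.067 → t=0.418; u2·a0=0.9613·17.824=17.134; a1+…+a3=15.808 < 17.134 ≤ a1+…+a4=17.824 → R4 fires; B=6 C=8 E=7
Draw 5: a1=16.464, a2=2.160, a3=4.452, a4=1.764, a0=24.840; τ=−ln(0.5002)/24.840=0.028 → t=0.446; u2·a0=0.6232·24.840=15.480 ≤ a1=16.464 → R1 fires; B=6 C=9 E=7
Draw 6: a1=18.522, a2=2.160, a3=4.452, a4=1.764, a0=26.898; τ=−ln(0.9923)/26.898=0.000 → t=0.446; u2·a0=0.6189·26.898=16.647 ≤ a1=18.522 → R1 fires; B=6 C=10 E=7
Draw 7: a1=20.580, a2=2.160, a3=4.452, a4=1.764, a0=28.956; τ=−ln(0.2979)/28.956=0.042 → t=0.488; u2·a0=0.1550·28.956=4.488 ≤ a1=20.580 → R1 fires; B=6 C=11 E=7
Draw 8: a1=22.638, a2=2.160, a3=4.452, a4=1.764, a0=31.014; τ=−ln(0.2272)/31.014=0.048 → t=0.536 > T=0.5: stop.
At T=0.5: B=6 C=11 E=7; the largest is C.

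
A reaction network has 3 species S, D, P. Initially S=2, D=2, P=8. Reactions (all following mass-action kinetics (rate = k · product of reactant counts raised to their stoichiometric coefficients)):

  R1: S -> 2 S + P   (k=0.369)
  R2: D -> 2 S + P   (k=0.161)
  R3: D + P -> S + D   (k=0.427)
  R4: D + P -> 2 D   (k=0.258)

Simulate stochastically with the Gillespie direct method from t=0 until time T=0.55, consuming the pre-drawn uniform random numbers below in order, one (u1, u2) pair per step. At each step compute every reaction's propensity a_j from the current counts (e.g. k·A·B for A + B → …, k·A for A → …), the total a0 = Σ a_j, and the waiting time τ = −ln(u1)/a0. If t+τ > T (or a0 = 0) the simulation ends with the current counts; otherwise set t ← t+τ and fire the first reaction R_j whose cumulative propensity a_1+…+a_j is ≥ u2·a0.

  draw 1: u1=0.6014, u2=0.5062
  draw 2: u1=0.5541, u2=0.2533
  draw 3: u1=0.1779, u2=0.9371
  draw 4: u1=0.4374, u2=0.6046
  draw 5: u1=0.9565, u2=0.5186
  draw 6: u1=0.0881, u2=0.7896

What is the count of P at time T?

P at T = 3

t=0.000: S=2 D=2 P=8
Draw 1: a1=0.738, a2=0.322, a3=6.832, a4=4.128, a0=12.020; τ=−ln(0.6014)/12.020=0.042 → t=0.042; u2·a0=0.5062·12.020=6.085; a1+a2=1.060 < 6.085 ≤ a1+…+a3=7.892 → R3 fires; S=3 D=2 P=7
Draw 2: a1=1.107, a2=0.322, a3=5.978, a4=3.612, a0=11.019; τ=−ln(0.5541)/11.019=0.054 → t=0.096; u2·a0=0.2533·11.019=2.791; a1+a2=1.429 < 2.791 ≤ a1+…+a3=7.407 → R3 fires; S=4 D=2 P=6
Draw 3: a1=1.476, a2=0.322, a3=5.124, a4=3.096, a0=10.018; τ=−ln(0.1779)/10.018=0.172 → t=0.268; u2·a0=0.9371·10.018=9.388; a1+…+a3=6.922 < 9.388 ≤ a1+…+a4=10.018 → R4 fires; S=4 D=3 P=5
Draw 4: a1=1.476, a2=0.483, a3=6.405, a4=3.870, a0=12.234; τ=−ln(0.4374)/12.234=0.068 → t=0.336; u2·a0=0.6046·12.234=7.397; a1+a2=1.959 < 7.397 ≤ a1+…+a3=8.364 → R3 fires; S=5 D=3 P=4
Draw 5: a1=1.845, a2=0.483, a3=5.124, a4=3.096, a0=10.548; τ=−ln(0.9565)/10.548=0.004 → t=0.340; u2·a0=0.5186·10.548=5.470; a1+a2=2.328 < 5.470 ≤ a1+…+a3=7.452 → R3 fires; S=6 D=3 P=3
Draw 6: a1=2.214, a2=0.483, a3=3.843, a4=2.322, a0=8.862; τ=−ln(0.0881)/8.862=0.274 → t=0.614 > T=0.55: stop.
Read off P at T=0.55: 3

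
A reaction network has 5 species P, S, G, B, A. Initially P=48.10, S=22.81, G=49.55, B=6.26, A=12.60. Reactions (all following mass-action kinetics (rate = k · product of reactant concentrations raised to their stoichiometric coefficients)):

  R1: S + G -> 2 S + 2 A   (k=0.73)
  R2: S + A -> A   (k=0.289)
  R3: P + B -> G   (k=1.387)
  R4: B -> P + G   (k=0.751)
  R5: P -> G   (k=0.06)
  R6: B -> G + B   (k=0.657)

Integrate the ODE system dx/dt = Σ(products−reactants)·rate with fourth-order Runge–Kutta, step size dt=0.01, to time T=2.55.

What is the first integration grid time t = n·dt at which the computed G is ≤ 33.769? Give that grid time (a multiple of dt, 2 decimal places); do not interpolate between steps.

RK4 with dt=0.01: 255 steps to T=2.55. Trajectory (selected grid times):
t=0.00: P=48.10 S=22.81 G=49.55 B=6.26 A=12.60
t=0.02: P=43.65 S=35.87 G=35.52 B=1.76 A=49.88
t=0.03: P=42.84 S=38.11 G=27.76 B=0.96 A=67.04
t=0.28: P=41.28 S=0.08 G=6.36 B=0.00 A=113.04
t=0.57: P=40.57 S=0.00 G=7.06 B=0.00 A=113.07
t=0.85: P=39.90 S=0.00 G=7.73 B=0.00 A=113.07
t=1.13: P=39.23 S=0.00 G=8.40 B=0.00 A=113.07
t=1.42: P=38.55 S=0.00 G=9.08 B=0.00 A=113.07
t=1.70: P=37.91 S=0.00 G=9.72 B=0.00 A=113.07
t=1.98: P=37.28 S=0.00 G=10.35 B=0.00 A=113.07
t=2.27: P=36.64 S=0.00 G=10.99 B=0.00 A=113.07
t=2.55: P=36.03 S=0.00 G=11.60 B=0.00 A=113.07
G(0.02)=35.515 > 33.769 but G(0.03)=27.765 ≤ 33.769, so the first grid time is t=0.03.

Threshold first reached at t = 0.03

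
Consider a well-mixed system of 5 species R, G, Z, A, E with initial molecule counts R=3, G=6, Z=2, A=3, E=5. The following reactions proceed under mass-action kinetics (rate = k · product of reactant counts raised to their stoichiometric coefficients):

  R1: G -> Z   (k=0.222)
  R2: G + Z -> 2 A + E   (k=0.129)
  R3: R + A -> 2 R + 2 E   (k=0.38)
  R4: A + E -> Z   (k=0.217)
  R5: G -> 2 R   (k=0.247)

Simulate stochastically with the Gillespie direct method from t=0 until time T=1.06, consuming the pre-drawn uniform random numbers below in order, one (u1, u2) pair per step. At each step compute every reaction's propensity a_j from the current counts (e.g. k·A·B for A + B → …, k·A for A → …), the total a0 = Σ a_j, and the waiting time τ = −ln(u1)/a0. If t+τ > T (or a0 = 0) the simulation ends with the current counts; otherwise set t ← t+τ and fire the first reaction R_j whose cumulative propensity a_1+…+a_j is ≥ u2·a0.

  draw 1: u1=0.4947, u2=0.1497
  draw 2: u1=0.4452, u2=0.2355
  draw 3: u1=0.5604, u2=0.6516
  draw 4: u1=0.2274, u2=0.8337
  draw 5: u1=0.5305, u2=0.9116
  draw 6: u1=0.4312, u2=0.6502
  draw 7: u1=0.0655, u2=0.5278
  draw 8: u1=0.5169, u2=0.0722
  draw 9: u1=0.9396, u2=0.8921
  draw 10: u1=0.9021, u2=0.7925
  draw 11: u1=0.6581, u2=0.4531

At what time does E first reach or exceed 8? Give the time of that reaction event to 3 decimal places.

Threshold first reached at t = 0.117

t=0.000: R=3 G=6 Z=2 A=3 E=5
Draw 1: a1=1.332, a2=1.548, a3=3.420, a4=3.255, a5=1.482, a0=11.037; τ=−ln(0.4947)/11.037=0.064 → t=0.064; u2·a0=0.1497·11.037=1.652; a1=1.332 < 1.652 ≤ a1+a2=2.880 → R2 fires; R=3 G=5 Z=1 A=5 E=6
Draw 2: a1=1.110, a2=0.645, a3=5.700, a4=6.510, a5=1.235, a0=15.200; τ=−ln(0.4452)/15.200=0.053 → t=0.117; u2·a0=0.2355·15.200=3.580; a1+a2=1.755 < 3.580 ≤ a1+…+a3=7.455 → R3 fires; R=4 G=5 Z=1 A=4 E=8
Draw 3: a1=1.110, a2=0.645, a3=6.080, a4=6.944, a5=1.235, a0=16.014; τ=−ln(0.5604)/16.014=0.036 → t=0.153; u2·a0=0.6516·16.014=10.435; a1+…+a3=7.835 < 10.435 ≤ a1+…+a4=14.779 → R4 fires; R=4 G=5 Z=2 A=3 E=7
Draw 4: a1=1.110, a2=1.290, a3=4.560, a4=4.557, a5=1.235, a0=12.752; τ=−ln(0.2274)/12.752=0.116 → t=0.269; u2·a0=0.8337·12.752=10.631; a1+…+a3=6.960 < 10.631 ≤ a1+…+a4=11.517 → R4 fires; R=4 G=5 Z=3 A=2 E=6
Draw 5: a1=1.110, a2=1.935, a3=3.040, a4=2.604, a5=1.235, a0=9.924; τ=−ln(0.5305)/9.924=0.064 → t=0.333; u2·a0=0.9116·9.924=9.047; a1+…+a4=8.689 < 9.047 ≤ a1+…+a5=9.924 → R5 fires; R=6 G=4 Z=3 A=2 E=6
Draw 6: a1=0.888, a2=1.548, a3=4.560, a4=2.604, a5=0.988, a0=10.588; τ=−ln(0.4312)/10.588=0.079 → t=0.413; u2·a0=0.6502·10.588=6.884; a1+a2=2.436 < 6.884 ≤ a1+…+a3=6.996 → R3 fires; R=7 G=4 Z=3 A=1 E=8
Draw 7: a1=0.888, a2=1.548, a3=2.660, a4=1.736, a5=0.988, a0=7.820; τ=−ln(0.0655)/7.820=0.349 → t=0.761; u2·a0=0.5278·7.820=4.127; a1+a2=2.436 < 4.127 ≤ a1+…+a3=5.096 → R3 fires; R=8 G=4 Z=3 A=0 E=10
Draw 8: a1=0.888, a2=1.548, a3=0.000, a4=0.000, a5=0.988, a0=3.424; τ=−ln(0.5169)/3.424=0.193 → t=0.954; u2·a0=0.0722·3.424=0.247 ≤ a1=0.888 → R1 fires; R=8 G=3 Z=4 A=0 E=10
Draw 9: a1=0.666, a2=1.548, a3=0.000, a4=0.000, a5=0.741, a0=2.955; τ=−ln(0.9396)/2.955=0.021 → t=0.975; u2·a0=0.8921·2.955=2.636; a1+…+a4=2.214 < 2.636 ≤ a1+…+a5=2.955 → R5 fires; R=10 G=2 Z=4 A=0 E=10
Draw 10: a1=0.444, a2=1.032, a3=0.000, a4=0.000, a5=0.494, a0=1.970; τ=−ln(0.9021)/1.970=0.052 → t=1.027; u2·a0=0.7925·1.970=1.561; a1+…+a4=1.476 < 1.561 ≤ a1+…+a5=1.970 → R5 fires; R=12 G=1 Z=4 A=0 E=10
Draw 11: a1=0.222, a2=0.516, a3=0.000, a4=0.000, a5=0.247, a0=0.985; τ=−ln(0.6581)/0.985=0.425 → t=1.452 > T=1.06: stop.
E first becomes ≥ 8 when it reaches 8 at the event at t=0.117.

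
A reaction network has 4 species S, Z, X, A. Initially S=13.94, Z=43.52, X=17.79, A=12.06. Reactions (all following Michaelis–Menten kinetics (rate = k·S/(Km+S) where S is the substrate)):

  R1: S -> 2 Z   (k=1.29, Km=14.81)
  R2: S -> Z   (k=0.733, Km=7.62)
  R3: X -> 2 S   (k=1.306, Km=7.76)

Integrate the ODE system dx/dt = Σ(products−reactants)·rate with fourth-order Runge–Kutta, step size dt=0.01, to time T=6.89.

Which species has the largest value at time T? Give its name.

Dominant species at T: Z

RK4 with dt=0.01: 689 steps to T=6.89. Trajectory (selected grid times):
t=0.00: S=13.94 Z=43.52 X=17.79 A=12.06
t=0.77: S=14.48 Z=44.86 X=17.09 A=12.06
t=1.53: S=14.98 Z=46.21 X=16.42 A=12.06
t=2.30: S=15.46 Z=47.59 X=15.74 A=12.06
t=3.06: S=15.90 Z=48.97 X=15.08 A=12.06
t=3.83: S=16.31 Z=50.39 X=14.42 A=12.06
t=4.59: S=16.70 Z=51.80 X=13.78 A=12.06
t=5.36: S=17.05 Z=53.25 X=13.14 A=12.06
t=6.12: S=17.38 Z=54.69 X=12.52 A=12.06
t=6.89: S=17.68 Z=56.16 X=11.91 A=12.06
At T=6.89: S=17.68 Z=56.16 X=11.91 A=12.06; the largest is Z.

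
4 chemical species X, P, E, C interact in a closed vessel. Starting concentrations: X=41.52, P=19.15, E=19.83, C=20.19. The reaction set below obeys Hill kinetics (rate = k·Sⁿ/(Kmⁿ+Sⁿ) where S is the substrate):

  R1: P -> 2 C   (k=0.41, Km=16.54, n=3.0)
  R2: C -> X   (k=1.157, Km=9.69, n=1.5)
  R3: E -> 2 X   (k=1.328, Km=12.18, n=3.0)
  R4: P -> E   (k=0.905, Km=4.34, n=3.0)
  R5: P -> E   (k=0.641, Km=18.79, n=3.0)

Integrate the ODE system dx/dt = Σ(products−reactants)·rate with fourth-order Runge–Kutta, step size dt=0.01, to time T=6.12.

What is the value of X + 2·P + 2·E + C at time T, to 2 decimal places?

Check how each reaction changes W = X + 2·P + 2·E + C (weight of products minus weight of reactants):
R1: P -> 2 C: (1·2) − (2·1) = 2 − 2 = 0
R2: C -> X: (1·1) − (1·1) = 1 − 1 = 0
R3: E -> 2 X: (1·2) − (2·1) = 2 − 2 = 0
R4: P -> E: (2·1) − (2·1) = 2 − 2 = 0
R5: P -> E: (2·1) − (2·1) = 2 − 2 = 0
Every reaction leaves W unchanged, so W is conserved and no simulation is needed: W(T) = W(0) = 41.52 + 2·19.15 + 2·19.83 + 20.19 = 139.67

Value at T = 139.67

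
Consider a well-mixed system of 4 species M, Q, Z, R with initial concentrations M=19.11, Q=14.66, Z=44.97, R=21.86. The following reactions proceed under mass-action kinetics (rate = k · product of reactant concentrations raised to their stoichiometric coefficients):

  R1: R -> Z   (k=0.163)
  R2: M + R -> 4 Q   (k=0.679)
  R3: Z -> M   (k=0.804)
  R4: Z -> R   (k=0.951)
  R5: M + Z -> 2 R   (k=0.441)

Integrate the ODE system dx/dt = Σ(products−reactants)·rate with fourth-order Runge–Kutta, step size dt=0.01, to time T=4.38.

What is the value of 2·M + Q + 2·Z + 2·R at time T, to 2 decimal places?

Value at T = 186.54

Check how each reaction changes W = 2·M + Q + 2·Z + 2·R (weight of products minus weight of reactants):
R1: R -> Z: (2·1) − (2·1) = 2 − 2 = 0
R2: M + R -> 4 Q: (1·4) − (2·1 + 2·1) = 4 − 4 = 0
R3: Z -> M: (2·1) − (2·1) = 2 − 2 = 0
R4: Z -> R: (2·1) − (2·1) = 2 − 2 = 0
R5: M + Z -> 2 R: (2·2) − (2·1 + 2·1) = 4 − 4 = 0
Every reaction leaves W unchanged, so W is conserved and no simulation is needed: W(T) = W(0) = 2·19.11 + 14.66 + 2·44.97 + 2·21.86 = 186.54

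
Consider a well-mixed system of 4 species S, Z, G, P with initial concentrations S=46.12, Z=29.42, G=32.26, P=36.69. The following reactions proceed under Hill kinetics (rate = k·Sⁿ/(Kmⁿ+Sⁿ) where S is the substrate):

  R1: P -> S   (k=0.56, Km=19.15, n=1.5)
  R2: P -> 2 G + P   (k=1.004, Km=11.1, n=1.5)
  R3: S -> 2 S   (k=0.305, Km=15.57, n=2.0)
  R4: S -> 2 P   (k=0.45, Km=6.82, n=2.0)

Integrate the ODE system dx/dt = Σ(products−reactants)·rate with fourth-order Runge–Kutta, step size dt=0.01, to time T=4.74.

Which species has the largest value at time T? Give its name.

RK4 with dt=0.01: 474 steps to T=4.74. Trajectory (selected grid times):
t=0.00: S=46.12 Z=29.42 G=32.26 P=36.69
t=0.53: S=46.25 Z=29.42 G=33.17 P=36.94
t=1.05: S=46.37 Z=29.42 G=34.07 P=37.19
t=1.58: S=46.50 Z=29.42 G=34.99 P=37.44
t=2.11: S=46.63 Z=29.42 G=35.90 P=37.69
t=2.63: S=46.76 Z=29.42 G=36.80 P=37.93
t=3.16: S=46.89 Z=29.42 G=37.72 P=38.18
t=3.69: S=47.02 Z=29.42 G=38.64 P=38.43
t=4.21: S=47.15 Z=29.42 G=39.55 P=38.67
t=4.74: S=47.28 Z=29.42 G=40.47 P=38.92
At T=4.74: S=47.28 Z=29.42 G=40.47 P=38.92; the largest is S.

Dominant species at T: S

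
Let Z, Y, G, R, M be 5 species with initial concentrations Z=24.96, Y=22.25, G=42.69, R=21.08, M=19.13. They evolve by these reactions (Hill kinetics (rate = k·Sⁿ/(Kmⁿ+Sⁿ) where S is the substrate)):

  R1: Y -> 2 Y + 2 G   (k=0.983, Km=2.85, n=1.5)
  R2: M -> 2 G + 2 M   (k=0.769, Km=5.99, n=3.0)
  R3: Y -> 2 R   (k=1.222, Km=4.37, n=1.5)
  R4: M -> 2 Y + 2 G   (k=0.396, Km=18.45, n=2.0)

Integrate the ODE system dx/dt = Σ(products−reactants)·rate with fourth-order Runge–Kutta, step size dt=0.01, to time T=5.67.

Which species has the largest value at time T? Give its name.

RK4 with dt=0.01: 567 steps to T=5.67. Trajectory (selected grid times):
t=0.00: Z=24.96 Y=22.25 G=42.69 R=21.08 M=19.13
t=0.63: Z=24.96 Y=22.39 G=45.08 R=22.50 M=19.47
t=1.26: Z=24.96 Y=22.54 G=47.47 R=23.92 M=19.81
t=1.89: Z=24.96 Y=22.70 G=49.87 R=25.33 M=20.15
t=2.52: Z=24.96 Y=22.85 G=52.27 R=26.75 M=20.48
t=3.15: Z=24.96 Y=23.01 G=54.68 R=28.18 M=20.82
t=3.78: Z=24.96 Y=23.18 G=57.10 R=29.60 M=21.15
t=4.41: Z=24.96 Y=23.34 G=59.52 R=31.02 M=21.48
t=5.04: Z=24.96 Y=23.51 G=61.94 R=32.45 M=21.81
t=5.67: Z=24.96 Y=23.69 G=64.37 R=33.87 M=22.14
At T=5.67: Z=24.96 Y=23.69 G=64.37 R=33.87 M=22.14; the largest is G.

Dominant species at T: G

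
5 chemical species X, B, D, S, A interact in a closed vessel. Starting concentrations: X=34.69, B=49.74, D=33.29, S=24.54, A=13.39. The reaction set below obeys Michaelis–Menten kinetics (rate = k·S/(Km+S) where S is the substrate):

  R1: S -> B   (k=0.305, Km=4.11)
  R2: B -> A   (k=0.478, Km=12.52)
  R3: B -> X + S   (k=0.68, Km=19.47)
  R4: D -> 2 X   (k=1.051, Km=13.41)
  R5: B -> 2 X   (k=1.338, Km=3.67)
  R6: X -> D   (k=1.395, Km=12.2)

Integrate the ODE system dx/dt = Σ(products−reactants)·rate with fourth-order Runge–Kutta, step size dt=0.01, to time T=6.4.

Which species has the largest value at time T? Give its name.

RK4 with dt=0.01: 640 steps to T=6.4. Trajectory (selected grid times):
t=0.00: X=34.69 B=49.74 D=33.29 S=24.54 A=13.39
t=0.71: X=37.13 B=48.43 D=33.50 S=24.70 A=13.66
t=1.42: X=39.55 B=47.12 D=33.71 S=24.86 A=13.93
t=2.13: X=41.96 B=45.82 D=33.94 S=25.01 A=14.20
t=2.84: X=44.35 B=44.52 D=34.18 S=25.16 A=14.46
t=3.56: X=46.77 B=43.21 D=34.43 S=25.31 A=14.73
t=4.27: X=49.13 B=41.93 D=34.68 S=25.46 A=14.99
t=4.98: X=51.48 B=40.66 D=34.94 S=25.60 A=15.25
t=5.69: X=53.83 B=39.39 D=35.20 S=25.74 A=15.51
t=6.40: X=56.15 B=38.13 D=35.47 S=25.87 A=15.77
At T=6.4: X=56.15 B=38.13 D=35.47 S=25.87 A=15.77; the largest is X.

Dominant species at T: X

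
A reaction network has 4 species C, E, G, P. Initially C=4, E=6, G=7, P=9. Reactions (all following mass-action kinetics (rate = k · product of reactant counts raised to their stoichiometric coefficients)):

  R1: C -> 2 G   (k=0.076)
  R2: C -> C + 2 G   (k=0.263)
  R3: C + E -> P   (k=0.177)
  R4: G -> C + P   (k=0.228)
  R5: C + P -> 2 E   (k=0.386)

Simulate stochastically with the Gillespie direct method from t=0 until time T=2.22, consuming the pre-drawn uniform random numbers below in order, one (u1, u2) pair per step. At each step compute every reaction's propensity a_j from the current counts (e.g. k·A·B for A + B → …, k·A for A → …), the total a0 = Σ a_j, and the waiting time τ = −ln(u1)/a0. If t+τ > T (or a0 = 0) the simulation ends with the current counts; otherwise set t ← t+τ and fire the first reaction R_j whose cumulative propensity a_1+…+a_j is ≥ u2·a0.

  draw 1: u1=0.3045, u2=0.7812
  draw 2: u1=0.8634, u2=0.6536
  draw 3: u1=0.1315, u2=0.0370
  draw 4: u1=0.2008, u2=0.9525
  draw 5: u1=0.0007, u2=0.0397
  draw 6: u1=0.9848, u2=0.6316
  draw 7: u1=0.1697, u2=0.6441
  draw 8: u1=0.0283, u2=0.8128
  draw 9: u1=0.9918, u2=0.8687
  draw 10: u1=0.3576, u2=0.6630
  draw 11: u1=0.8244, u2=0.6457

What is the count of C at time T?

C at T = 2

t=0.000: C=4 E=6 G=7 P=9
Draw 1: a1=0.304, a2=1.052, a3=4.248, a4=1.596, a5=13.896, a0=21.096; τ=−ln(0.3045)/21.096=0.056 → t=0.056; u2·a0=0.7812·21.096=16.480; a1+…+a4=7.200 < 16.480 ≤ a1+…+a5=21.096 → R5 fires; C=3 E=8 G=7 P=8
Draw 2: a1=0.228, a2=0.789, a3=4.248, a4=1.596, a5=9.264, a0=16.125; τ=−ln(0.8634)/16.125=0.009 → t=0.065; u2·a0=0.6536·16.125=10.539; a1+…+a4=6.861 < 10.539 ≤ a1+…+a5=16.125 → R5 fires; C=2 E=10 G=7 P=7
Draw 3: a1=0.152, a2=0.526, a3=3.540, a4=1.596, a5=5.404, a0=11.218; τ=−ln(0.1315)/11.218=0.181 → t=0.246; u2·a0=0.0370·11.218=0.415; a1=0.152 < 0.415 ≤ a1+a2=0.678 → R2 fires; C=2 E=10 G=9 P=7
Draw 4: a1=0.152, a2=0.526, a3=3.540, a4=2.052, a5=5.404, a0=11.674; τ=−ln(0.2008)/11.674=0.138 → t=0.384; u2·a0=0.9525·11.674=11.119; a1+…+a4=6.270 < 11.119 ≤ a1+…+a5=11.674 → R5 fires; C=1 E=12 G=9 P=6
Draw 5: a1=0.076, a2=0.263, a3=2.124, a4=2.052, a5=2.316, a0=6.831; τ=−ln(0.0007)/6.831=1.063 → t=1.447; u2·a0=0.0397·6.831=0.271; a1=0.076 < 0.271 ≤ a1+a2=0.339 → R2 fires; C=1 E=12 G=11 P=6
Draw 6: a1=0.076, a2=0.263, a3=2.124, a4=2.508, a5=2.316, a0=7.287; τ=−ln(0.9848)/7.287=0.002 → t=1.449; u2·a0=0.6316·7.287=4.602; a1+…+a3=2.463 < 4.602 ≤ a1+…+a4=4.971 → R4 fires; C=2 E=12 G=10 P=7
Draw 7: a1=0.152, a2=0.526, a3=4.248, a4=2.280, a5=5.404, a0=12.610; τ=−ln(0.1697)/12.610=0.141 → t=1.590; u2·a0=0.6441·12.610=8.122; a1+…+a4=7.206 < 8.122 ≤ a1+…+a5=12.610 → R5 fires; C=1 E=14 G=10 P=6
Draw 8: a1=0.076, a2=0.263, a3=2.478, a4=2.280, a5=2.316, a0=7.413; τ=−ln(0.0283)/7.413=0.481 → t=2.071; u2·a0=0.8128·7.413=6.025; a1+…+a4=5.097 < 6.025 ≤ a1+…+a5=7.413 → R5 fires; C=0 E=16 G=10 P=5
Draw 9: a1=0.000, a2=0.000, a3=0.000, a4=2.280, a5=0.000, a0=2.280; τ=−ln(0.9918)/2.280=0.004 → t=2.075; u2·a0=0.8687·2.280=1.981; a1+…+a3=0.000 < 1.981 ≤ a1+…+a4=2.280 → R4 fires; C=1 E=16 G=9 P=6
Draw 10: a1=0.076, a2=0.263, a3=2.832, a4=2.052, a5=2.316, a0=7.539; τ=−ln(0.3576)/7.539=0.136 → t=2.211; u2·a0=0.6630·7.539=4.998; a1+…+a3=3.171 < 4.998 ≤ a1+…+a4=5.223 → R4 fires; C=2 E=16 G=8 P=7
Draw 11: a1=0.152, a2=0.526, a3=5.664, a4=1.824, a5=5.404, a0=13.570; τ=−ln(0.8244)/13.570=0.014 → t=2.225 > T=2.22: stop.
Read off C at T=2.22: 2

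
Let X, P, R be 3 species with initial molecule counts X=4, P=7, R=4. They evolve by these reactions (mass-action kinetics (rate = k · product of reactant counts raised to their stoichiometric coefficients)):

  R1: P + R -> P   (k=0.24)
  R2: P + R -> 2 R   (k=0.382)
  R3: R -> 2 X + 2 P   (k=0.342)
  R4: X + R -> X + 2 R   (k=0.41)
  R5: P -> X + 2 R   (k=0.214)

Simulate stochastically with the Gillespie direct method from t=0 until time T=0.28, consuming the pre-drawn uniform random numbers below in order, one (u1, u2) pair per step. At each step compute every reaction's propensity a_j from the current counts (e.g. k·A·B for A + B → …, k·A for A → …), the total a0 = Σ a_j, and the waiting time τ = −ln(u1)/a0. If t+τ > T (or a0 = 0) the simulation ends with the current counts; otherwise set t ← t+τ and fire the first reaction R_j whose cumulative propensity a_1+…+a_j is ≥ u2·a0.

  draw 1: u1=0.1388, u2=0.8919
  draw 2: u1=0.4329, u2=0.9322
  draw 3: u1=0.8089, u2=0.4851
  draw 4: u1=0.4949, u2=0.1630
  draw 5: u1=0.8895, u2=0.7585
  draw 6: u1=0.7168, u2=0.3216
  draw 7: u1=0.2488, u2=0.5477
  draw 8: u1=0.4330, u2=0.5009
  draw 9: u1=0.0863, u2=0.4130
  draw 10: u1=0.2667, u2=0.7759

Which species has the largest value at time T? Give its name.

Dominant species at T: R

t=0.000: X=4 P=7 R=4
Draw 1: a1=6.720, a2=10.696, a3=1.368, a4=6.560, a5=1.498, a0=26.842; τ=−ln(0.1388)/26.842=0.074 → t=0.074; u2·a0=0.8919·26.842=23.940; a1+…+a3=18.784 < 23.940 ≤ a1+…+a4=25.344 → R4 fires; X=4 P=7 R=5
Draw 2: a1=8.400, a2=13.370, a3=1.710, a4=8.200, a5=1.498, a0=33.178; τ=−ln(0.4329)/33.178=0.025 → t=0.099; u2·a0=0.9322·33.178=30.929; a1+…+a3=23.480 < 30.929 ≤ a1+…+a4=31.680 → R4 fires; X=4 P=7 R=6
Draw 3: a1=10.080, a2=16.044, a3=2.052, a4=9.840, a5=1.498, a0=39.514; τ=−ln(0.8089)/39.514=0.005 → t=0.104; u2·a0=0.4851·39.514=19.168; a1=10.080 < 19.168 ≤ a1+a2=26.124 → R2 fires; X=4 P=6 R=7
Draw 4: a1=10.080, a2=16.044, a3=2.394, a4=11.480, a5=1.284, a0=41.282; τ=−ln(0.4949)/41.282=0.017 → t=0.121; u2·a0=0.1630·41.282=6.729 ≤ a1=10.080 → R1 fires; X=4 P=6 R=6
Draw 5: a1=8.640, a2=13.752, a3=2.052, a4=9.840, a5=1.284, a0=35.568; τ=−ln(0.8895)/35.568=0.003 → t=0.125; u2·a0=0.7585·35.568=26.978; a1+…+a3=24.444 < 26.978 ≤ a1+…+a4=34.284 → R4 fires; X=4 P=6 R=7
Draw 6: a1=10.080, a2=16.044, a3=2.394, a4=11.480, a5=1.284, a0=41.282; τ=−ln(0.7168)/41.282=0.008 → t=0.133; u2·a0=0.3216·41.282=13.276; a1=10.080 < 13.276 ≤ a1+a2=26.124 → R2 fires; X=4 P=5 R=8
Draw 7: a1=9.600, a2=15.280, a3=2.736, a4=13.120, a5=1.070, a0=41.806; τ=−ln(0.2488)/41.806=0.033 → t=0.166; u2·a0=0.5477·41.806=22.897; a1=9.600 < 22.897 ≤ a1+a2=24.880 → R2 fires; X=4 P=4 R=9
Draw 8: a1=8.640, a2=13.752, a3=3.078, a4=14.760, a5=0.856, a0=41.086; τ=−ln(0.4330)/41.086=0.020 → t=0.186; u2·a0=0.5009·41.086=20.580; a1=8.640 < 20.580 ≤ a1+a2=22.392 → R2 fires; X=4 P=3 R=10
Draw 9: a1=7.200, a2=11.460, a3=3.420, a4=16.400, a5=0.642, a0=39.122; τ=−ln(0.0863)/39.122=0.063 → t=0.249; u2·a0=0.4130·39.122=16.157; a1=7.200 < 16.157 ≤ a1+a2=18.660 → R2 fires; X=4 P=2 R=11
Draw 10: a1=5.280, a2=8.404, a3=3.762, a4=18.040, a5=0.428, a0=35.914; τ=−ln(0.2667)/35.914=0.037 → t=0.286 > T=0.28: stop.
At T=0.28: X=4 P=2 R=11; the largest is R.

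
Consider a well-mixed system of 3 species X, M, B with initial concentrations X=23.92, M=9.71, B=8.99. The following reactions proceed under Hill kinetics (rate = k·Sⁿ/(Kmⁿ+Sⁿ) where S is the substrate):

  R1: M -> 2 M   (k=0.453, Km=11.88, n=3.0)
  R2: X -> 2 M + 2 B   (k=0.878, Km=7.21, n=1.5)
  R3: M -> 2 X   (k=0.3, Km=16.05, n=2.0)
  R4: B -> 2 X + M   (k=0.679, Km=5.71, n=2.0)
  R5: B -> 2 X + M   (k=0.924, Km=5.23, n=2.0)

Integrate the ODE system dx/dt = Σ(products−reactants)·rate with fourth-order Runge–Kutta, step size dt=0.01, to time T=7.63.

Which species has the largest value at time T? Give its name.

Dominant species at T: X

RK4 with dt=0.01: 763 steps to T=7.63. Trajectory (selected grid times):
t=0.00: X=23.92 M=9.71 B=8.99
t=0.85: X=25.45 M=12.09 B=9.27
t=1.70: X=27.05 M=14.54 B=9.56
t=2.54: X=28.69 M=17.01 B=9.83
t=3.39: X=30.42 M=19.55 B=10.12
t=4.24: X=32.19 M=22.12 B=10.40
t=5.09: X=34.01 M=24.72 B=10.67
t=5.93: X=35.85 M=27.31 B=10.95
t=6.78: X=37.75 M=29.95 B=11.22
t=7.63: X=39.68 M=32.60 B=11.50
At T=7.63: X=39.68 M=32.60 B=11.50; the largest is X.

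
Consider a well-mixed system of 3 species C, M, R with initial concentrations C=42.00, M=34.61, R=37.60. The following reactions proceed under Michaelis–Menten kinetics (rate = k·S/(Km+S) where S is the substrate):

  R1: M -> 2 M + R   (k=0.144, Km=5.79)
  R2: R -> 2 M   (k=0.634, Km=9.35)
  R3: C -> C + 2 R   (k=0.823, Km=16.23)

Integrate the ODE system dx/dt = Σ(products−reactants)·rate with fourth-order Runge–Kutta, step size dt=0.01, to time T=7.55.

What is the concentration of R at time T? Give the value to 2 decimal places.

RK4 with dt=0.01: 755 steps to T=7.55. Trajectory (selected grid times):
t=0.00: C=42.00 M=34.61 R=37.60
t=0.84: C=42.00 M=35.57 R=38.27
t=1.68: C=42.00 M=36.53 R=38.95
t=2.52: C=42.00 M=37.49 R=39.62
t=3.36: C=42.00 M=38.46 R=40.29
t=4.19: C=42.00 M=39.42 R=40.95
t=5.03: C=42.00 M=40.40 R=41.62
t=5.87: C=42.00 M=41.37 R=42.29
t=6.71: C=42.00 M=42.35 R=42.95
t=7.55: C=42.00 M=43.34 R=43.62
Read off R at T=7.55: 43.62

R at T = 43.62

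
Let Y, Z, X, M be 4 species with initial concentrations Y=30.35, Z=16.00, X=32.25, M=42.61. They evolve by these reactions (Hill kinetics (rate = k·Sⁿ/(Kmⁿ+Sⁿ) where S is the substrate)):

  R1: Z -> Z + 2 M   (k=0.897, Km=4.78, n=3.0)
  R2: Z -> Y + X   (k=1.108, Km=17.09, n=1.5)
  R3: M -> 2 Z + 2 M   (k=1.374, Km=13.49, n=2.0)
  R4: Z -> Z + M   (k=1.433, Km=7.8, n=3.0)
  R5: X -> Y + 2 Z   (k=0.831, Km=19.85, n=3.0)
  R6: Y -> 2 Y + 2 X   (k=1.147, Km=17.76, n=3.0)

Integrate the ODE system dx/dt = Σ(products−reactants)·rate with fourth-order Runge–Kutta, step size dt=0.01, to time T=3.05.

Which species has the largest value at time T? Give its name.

RK4 with dt=0.01: 305 steps to T=3.05. Trajectory (selected grid times):
t=0.00: Y=30.35 Z=16.00 X=32.25 M=42.61
t=0.34: Y=31.09 Z=17.13 X=32.86 M=44.07
t=0.68: Y=31.85 Z=18.26 X=33.48 M=45.55
t=1.02: Y=32.62 Z=19.39 X=34.11 M=47.03
t=1.36: Y=33.40 Z=20.52 X=34.76 M=48.53
t=1.69: Y=34.18 Z=21.61 X=35.40 M=49.98
t=2.03: Y=34.99 Z=22.74 X=36.07 M=51.49
t=2.37: Y=35.81 Z=23.87 X=36.75 M=53.00
t=2.71: Y=36.64 Z=25.00 X=37.44 M=54.52
t=3.05: Y=37.48 Z=26.14 X=38.14 M=56.04
At T=3.05: Y=37.48 Z=26.14 X=38.14 M=56.04; the largest is M.

Dominant species at T: M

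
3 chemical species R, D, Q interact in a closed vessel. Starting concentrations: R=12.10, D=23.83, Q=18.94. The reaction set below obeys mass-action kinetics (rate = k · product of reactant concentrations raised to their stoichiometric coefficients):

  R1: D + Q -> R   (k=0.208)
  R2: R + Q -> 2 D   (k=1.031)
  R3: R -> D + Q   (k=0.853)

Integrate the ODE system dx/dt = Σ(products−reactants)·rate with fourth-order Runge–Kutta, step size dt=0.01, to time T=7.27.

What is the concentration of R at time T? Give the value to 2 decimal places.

RK4 with dt=0.01: 727 steps to T=7.27. Trajectory (selected grid times):
t=0.00: R=12.10 D=23.83 Q=18.94
t=0.81: R=4.88 D=43.98 Q=0.30
t=1.62: R=3.24 D=46.47 Q=0.22
t=2.42: R=2.41 D=47.76 Q=0.17
t=3.23: R=1.89 D=48.54 Q=0.14
t=4.04: R=1.56 D=49.06 Q=0.11
t=4.85: R=1.32 D=49.42 Q=0.10
t=5.65: R=1.15 D=49.69 Q=0.09
t=6.46: R=1.01 D=49.90 Q=0.08
t=7.27: R=0.90 D=50.06 Q=0.07
Read off R at T=7.27: 0.90

R at T = 0.90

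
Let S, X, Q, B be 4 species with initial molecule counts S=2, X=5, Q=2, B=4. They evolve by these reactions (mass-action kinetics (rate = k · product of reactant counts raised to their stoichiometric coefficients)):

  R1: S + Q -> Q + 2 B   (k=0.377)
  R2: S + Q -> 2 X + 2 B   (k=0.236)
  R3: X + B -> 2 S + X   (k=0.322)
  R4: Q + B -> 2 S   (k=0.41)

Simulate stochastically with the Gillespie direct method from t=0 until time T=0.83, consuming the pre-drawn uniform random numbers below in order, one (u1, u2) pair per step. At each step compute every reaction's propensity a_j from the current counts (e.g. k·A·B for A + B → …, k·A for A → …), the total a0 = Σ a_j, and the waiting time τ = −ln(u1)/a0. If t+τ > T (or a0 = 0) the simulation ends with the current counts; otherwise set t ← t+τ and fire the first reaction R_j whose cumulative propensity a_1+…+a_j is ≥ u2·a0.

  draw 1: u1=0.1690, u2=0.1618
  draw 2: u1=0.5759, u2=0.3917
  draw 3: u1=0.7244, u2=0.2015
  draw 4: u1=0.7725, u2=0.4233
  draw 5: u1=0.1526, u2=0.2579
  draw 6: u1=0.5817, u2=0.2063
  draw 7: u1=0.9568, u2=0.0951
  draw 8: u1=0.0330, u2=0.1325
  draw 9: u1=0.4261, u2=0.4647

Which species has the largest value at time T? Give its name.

Dominant species at T: S

t=0.000: S=2 X=5 Q=2 B=4
Draw 1: a1=1.508, a2=0.944, a3=6.440, a4=3.280, a0=12.172; τ=−ln(0.1690)/12.172=0.146 → t=0.146; u2·a0=0.1618·12.172=1.969; a1=1.508 < 1.969 ≤ a1+a2=2.452 → R2 fires; S=1 X=7 Q=1 B=6
Draw 2: a1=0.377, a2=0.236, a3=13.524, a4=2.460, a0=16.597; τ=−ln(0.5759)/16.597=0.033 → t=0.179; u2·a0=0.3917·16.597=6.501; a1+a2=0.613 < 6.501 ≤ a1+…+a3=14.137 → R3 fires; S=3 X=7 Q=1 B=5
Draw 3: a1=1.131, a2=0.708, a3=11.270, a4=2.050, a0=15.159; τ=−ln(0.7244)/15.159=0.021 → t=0.201; u2·a0=0.2015·15.159=3.055; a1+a2=1.839 < 3.055 ≤ a1+…+a3=13.109 → R3 fires; S=5 X=7 Q=1 B=4
Draw 4: a1=1.885, a2=1.180, a3=9.016, a4=1.640, a0=13.721; τ=−ln(0.7725)/13.721=0.019 → t=0.219; u2·a0=0.4233·13.721=5.808; a1+a2=3.065 < 5.808 ≤ a1+…+a3=12.081 → R3 fires; S=7 X=7 Q=1 B=3
Draw 5: a1=2.639, a2=1.652, a3=6.762, a4=1.230, a0=12.283; τ=−ln(0.1526)/12.283=0.153 → t=0.372; u2·a0=0.2579·12.283=3.168; a1=2.639 < 3.168 ≤ a1+a2=4.291 → R2 fires; S=6 X=9 Q=0 B=5
Draw 6: a1=0.000, a2=0.000, a3=14.490, a4=0.000, a0=14.490; τ=−ln(0.5817)/14.490=0.037 → t=0.410; u2·a0=0.2063·14.490=2.989; a1+a2=0.000 < 2.989 ≤ a1+…+a3=14.490 → R3 fires; S=8 X=9 Q=0 B=4
Draw 7: a1=0.000, a2=0.000, a3=11.592, a4=0.000, a0=11.592; τ=−ln(0.9568)/11.592=0.004 → t=0.414; u2·a0=0.0951·11.592=1.102; a1+a2=0.000 < 1.102 ≤ a1+…+a3=11.592 → R3 fires; S=10 X=9 Q=0 B=3
Draw 8: a1=0.000, a2=0.000, a3=8.694, a4=0.000, a0=8.694; τ=−ln(0.0330)/8.694=0.392 → t=0.806; u2·a0=0.1325·8.694=1.152; a1+a2=0.000 < 1.152 ≤ a1+…+a3=8.694 → R3 fires; S=12 X=9 Q=0 B=2
Draw 9: a1=0.000, a2=0.000, a3=5.796, a4=0.000, a0=5.796; τ=−ln(0.4261)/5.796=0.147 → t=0.953 > T=0.83: stop.
At T=0.83: S=12 X=9 Q=0 B=2; the largest is S.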